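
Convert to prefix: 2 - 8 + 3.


left-to-right (same/higher precedence on left): tree is (+ (- 2 8) 3)
Prefix: + - 2 8 3


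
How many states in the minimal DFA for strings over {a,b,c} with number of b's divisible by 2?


Track (count of b) mod 2: states 0..1, accept at 0
Minimal DFA: 2 states


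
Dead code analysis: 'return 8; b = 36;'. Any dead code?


statement follows a return and is unreachable
Dead: 'b = 36'


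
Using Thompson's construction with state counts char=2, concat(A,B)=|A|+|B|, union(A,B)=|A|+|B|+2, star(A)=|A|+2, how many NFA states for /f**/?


Syntax tree has 1 char leaf(s), 0 union(s), 2 star(s)
chars contribute 1×2 = 2; each union adds +2; each star adds +2
Total: 2 + 0 + 4 = 6 states


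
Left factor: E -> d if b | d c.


Common prefix: 'd'
Factored: E -> d E', E' -> if b | c


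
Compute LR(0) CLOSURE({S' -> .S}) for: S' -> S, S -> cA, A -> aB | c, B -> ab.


Start: S' -> .S
For each item with dot before a nonterminal B, add B -> .γ for every B-production
Closure: [S' -> .S, S -> .cA]


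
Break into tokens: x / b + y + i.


Scan left to right, longest-match per lexeme
Tokens: ID(x), OP(/), ID(b), OP(+), ID(y), OP(+), ID(i)


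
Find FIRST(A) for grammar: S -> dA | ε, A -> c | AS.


Per alternative of A: FIRST(c) = {c}; FIRST(AS) = {c}
FIRST(A) = {c}


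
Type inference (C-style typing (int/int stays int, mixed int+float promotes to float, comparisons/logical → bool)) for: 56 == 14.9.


Operand types: int == float
Rule: comparison yields bool
Result type: bool


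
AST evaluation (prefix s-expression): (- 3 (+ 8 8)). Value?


Evaluate inner: (+ 8 8) = 16
Evaluate root: (- 3 16) = -13
Result: -13


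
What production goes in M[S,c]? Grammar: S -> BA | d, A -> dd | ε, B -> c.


For [S, c]: 'c' ∈ FIRST(BA)
Entry: S -> BA


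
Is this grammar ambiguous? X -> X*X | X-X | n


'n*n-n' has two parse trees (no precedence encoded between * and -)
Ambiguous


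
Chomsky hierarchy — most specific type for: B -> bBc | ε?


Single nonterminal LHS, but b^n c^n is not regular
Classification: Type 2 (Context-Free)


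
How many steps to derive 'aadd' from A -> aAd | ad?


Derivation: A => aAd => aadd
Steps: 2


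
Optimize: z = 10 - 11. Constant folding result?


10 - 11 = -1 at compile time
Optimized: z = -1


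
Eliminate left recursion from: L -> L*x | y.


Left-recursive alternatives: L*x; non-recursive: y
Introduce L': L -> yL', L' -> *xL' | ε


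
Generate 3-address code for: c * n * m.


Break into single-operator statements:
t1 = c * n
t2 = t1 * m


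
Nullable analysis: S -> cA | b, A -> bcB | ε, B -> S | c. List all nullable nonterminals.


A nonterminal is nullable iff some alternative derives ε (directly, or every symbol in it is nullable)
Nullable: {A}


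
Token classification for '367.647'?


Pattern: digits with a decimal point
Type: FLOAT_LITERAL


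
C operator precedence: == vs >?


'>' is relational (level 7); '==' is equality (level 6)
Higher level binds tighter
'>' has higher precedence than '=='


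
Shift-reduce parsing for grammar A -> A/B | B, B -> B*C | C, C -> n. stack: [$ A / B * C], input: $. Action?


handle 'B*C' on top
Action: reduce (B -> B*C)


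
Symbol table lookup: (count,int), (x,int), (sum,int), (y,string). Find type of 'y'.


Lookup 'y' → type string


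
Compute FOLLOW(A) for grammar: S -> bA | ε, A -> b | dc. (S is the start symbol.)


$ ∈ FOLLOW(S). For each A -> αBβ: add FIRST(β)\{ε} to FOLLOW(B); if β nullable, add FOLLOW(A).
FOLLOW(A) = {$}


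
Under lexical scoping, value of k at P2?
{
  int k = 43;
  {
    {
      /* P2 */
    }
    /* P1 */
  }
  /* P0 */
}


P2's block does not declare k; resolves to the enclosing declaration at depth 0
k = 43


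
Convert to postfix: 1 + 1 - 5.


Left to right (same or higher precedence on left)
Postfix: 1 1 + 5 -


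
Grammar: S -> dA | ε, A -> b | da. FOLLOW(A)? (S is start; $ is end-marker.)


$ ∈ FOLLOW(S). For each A -> αBβ: add FIRST(β)\{ε} to FOLLOW(B); if β nullable, add FOLLOW(A).
FOLLOW(A) = {$}


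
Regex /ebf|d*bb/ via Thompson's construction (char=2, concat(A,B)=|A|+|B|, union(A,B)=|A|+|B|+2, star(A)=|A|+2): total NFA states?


Syntax tree has 6 char leaf(s), 1 union(s), 1 star(s)
chars contribute 6×2 = 12; each union adds +2; each star adds +2
Total: 12 + 2 + 2 = 16 states


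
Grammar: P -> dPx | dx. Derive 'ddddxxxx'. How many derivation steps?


Derivation: P => dPx => ddPxx => dddPxxx => ddddxxxx
Steps: 4


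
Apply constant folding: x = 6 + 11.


6 + 11 = 17 at compile time
Optimized: x = 17


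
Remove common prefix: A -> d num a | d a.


Common prefix: 'd'
Factored: A -> d A', A' -> num a | a


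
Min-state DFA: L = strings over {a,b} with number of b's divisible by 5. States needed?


Track (count of b) mod 5: states 0..4, accept at 0
Minimal DFA: 5 states


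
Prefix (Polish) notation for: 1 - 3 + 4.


left-to-right (same/higher precedence on left): tree is (+ (- 1 3) 4)
Prefix: + - 1 3 4


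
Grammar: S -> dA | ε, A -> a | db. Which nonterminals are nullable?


A nonterminal is nullable iff some alternative derives ε (directly, or every symbol in it is nullable)
Nullable: {S}


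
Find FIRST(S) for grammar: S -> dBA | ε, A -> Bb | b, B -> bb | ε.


Per alternative of S: FIRST(dBA) = {d}; FIRST(ε) = {ε}
FIRST(S) = {d, ε}


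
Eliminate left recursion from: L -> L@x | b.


Left-recursive alternatives: L@x; non-recursive: b
Introduce L': L -> bL', L' -> @xL' | ε


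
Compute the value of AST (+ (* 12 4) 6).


Evaluate inner: (* 12 4) = 48
Evaluate root: (+ 48 6) = 54
Result: 54


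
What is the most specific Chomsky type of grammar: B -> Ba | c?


Left-linear: every RHS is a terminal or one nonterminal followed by a terminal
Classification: Type 3 (Regular)


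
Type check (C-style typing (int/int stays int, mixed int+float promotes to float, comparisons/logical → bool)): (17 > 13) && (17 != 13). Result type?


Operand types: bool && bool
Rule: logical operators take bool operands and yield bool
Result type: bool


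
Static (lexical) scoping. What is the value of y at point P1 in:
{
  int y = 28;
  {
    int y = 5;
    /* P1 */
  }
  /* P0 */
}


y declared in the same block as P1
y = 5


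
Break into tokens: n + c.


Scan left to right, longest-match per lexeme
Tokens: ID(n), OP(+), ID(c)


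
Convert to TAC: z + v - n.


Break into single-operator statements:
t1 = z + v
t2 = t1 - n


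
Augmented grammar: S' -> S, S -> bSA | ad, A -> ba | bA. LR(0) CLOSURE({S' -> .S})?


Start: S' -> .S
For each item with dot before a nonterminal B, add B -> .γ for every B-production
Closure: [S' -> .S, S -> .bSA, S -> .ad]


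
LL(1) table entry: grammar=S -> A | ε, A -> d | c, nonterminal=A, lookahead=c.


For [A, c]: 'c' ∈ FIRST(c)
Entry: A -> c


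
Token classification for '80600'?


Pattern: digits only
Type: INTEGER_LITERAL


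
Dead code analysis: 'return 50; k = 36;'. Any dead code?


statement follows a return and is unreachable
Dead: 'k = 36'


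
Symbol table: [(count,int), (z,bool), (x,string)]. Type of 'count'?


Lookup 'count' → type int


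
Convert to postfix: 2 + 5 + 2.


Left to right (same or higher precedence on left)
Postfix: 2 5 + 2 +


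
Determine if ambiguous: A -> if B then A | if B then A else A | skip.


dangling else: 'if B then if B then skip else skip' parses two ways
Ambiguous


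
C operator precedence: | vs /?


'/' is multiplicative (level 10); '|' is bitwise OR (level 3)
Higher level binds tighter
'/' has higher precedence than '|'


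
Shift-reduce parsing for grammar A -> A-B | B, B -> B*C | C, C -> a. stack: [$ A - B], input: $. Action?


handle 'A-B' on top; lookahead ∈ FOLLOW(A) = {-, $}
Action: reduce (A -> A-B)


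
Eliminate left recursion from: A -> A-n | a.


Left-recursive alternatives: A-n; non-recursive: a
Introduce A': A -> aA', A' -> -nA' | ε


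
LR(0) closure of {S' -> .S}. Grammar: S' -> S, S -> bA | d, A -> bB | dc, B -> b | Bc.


Start: S' -> .S
For each item with dot before a nonterminal B, add B -> .γ for every B-production
Closure: [S' -> .S, S -> .bA, S -> .d]


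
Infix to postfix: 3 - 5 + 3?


Left to right (same or higher precedence on left)
Postfix: 3 5 - 3 +


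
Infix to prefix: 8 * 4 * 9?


left-to-right (same/higher precedence on left): tree is (* (* 8 4) 9)
Prefix: * * 8 4 9


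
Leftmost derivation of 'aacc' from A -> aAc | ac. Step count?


Derivation: A => aAc => aacc
Steps: 2


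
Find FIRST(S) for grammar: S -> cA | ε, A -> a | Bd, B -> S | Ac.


Per alternative of S: FIRST(cA) = {c}; FIRST(ε) = {ε}
FIRST(S) = {c, ε}


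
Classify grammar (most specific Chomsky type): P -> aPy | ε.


Single nonterminal LHS, but a^n y^n is not regular
Classification: Type 2 (Context-Free)


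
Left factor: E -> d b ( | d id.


Common prefix: 'd'
Factored: E -> d E', E' -> b ( | id


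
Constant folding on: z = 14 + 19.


14 + 19 = 33 at compile time
Optimized: z = 33


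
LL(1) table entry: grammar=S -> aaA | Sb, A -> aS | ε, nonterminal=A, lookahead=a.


For [A, a]: 'a' ∈ FIRST(aS)
Entry: A -> aS


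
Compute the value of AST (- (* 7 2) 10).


Evaluate inner: (* 7 2) = 14
Evaluate root: (- 14 10) = 4
Result: 4


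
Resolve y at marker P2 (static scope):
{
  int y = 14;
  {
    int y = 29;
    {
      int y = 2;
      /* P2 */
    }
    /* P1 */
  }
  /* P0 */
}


y declared in the same block as P2
y = 2


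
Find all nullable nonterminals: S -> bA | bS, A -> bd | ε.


A nonterminal is nullable iff some alternative derives ε (directly, or every symbol in it is nullable)
Nullable: {A}


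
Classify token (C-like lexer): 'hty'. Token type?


Pattern: letter/underscore followed by alphanumerics, not a keyword
Type: IDENTIFIER


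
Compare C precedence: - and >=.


'-' is additive (level 9); '>=' is relational (level 7)
Higher level binds tighter
'-' has higher precedence than '>='


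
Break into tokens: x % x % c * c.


Scan left to right, longest-match per lexeme
Tokens: ID(x), OP(%), ID(x), OP(%), ID(c), OP(*), ID(c)


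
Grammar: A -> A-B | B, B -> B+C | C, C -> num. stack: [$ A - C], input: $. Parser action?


'C' (not preceded by B+) is the handle for B -> C
Action: reduce (B -> C)


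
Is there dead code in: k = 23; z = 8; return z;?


k is assigned but never read
Dead: 'k = 23'


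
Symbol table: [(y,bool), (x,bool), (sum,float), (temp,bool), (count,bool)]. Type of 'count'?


Lookup 'count' → type bool


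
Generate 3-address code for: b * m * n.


Break into single-operator statements:
t1 = b * m
t2 = t1 * n


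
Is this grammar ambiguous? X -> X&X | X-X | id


'id&id-id' has two parse trees (no precedence encoded between & and -)
Ambiguous


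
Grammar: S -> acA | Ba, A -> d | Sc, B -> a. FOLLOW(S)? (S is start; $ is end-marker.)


$ ∈ FOLLOW(S). For each A -> αBβ: add FIRST(β)\{ε} to FOLLOW(B); if β nullable, add FOLLOW(A).
FOLLOW(S) = {$, c}


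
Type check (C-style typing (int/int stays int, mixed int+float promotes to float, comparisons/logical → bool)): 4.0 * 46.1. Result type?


Operand types: float * float
Rule: mixed int/float promotes to float; int/int stays int
Result type: float


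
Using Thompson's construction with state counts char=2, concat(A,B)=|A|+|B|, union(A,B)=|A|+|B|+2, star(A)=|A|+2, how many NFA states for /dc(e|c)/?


Syntax tree has 4 char leaf(s), 1 union(s), 0 star(s)
chars contribute 4×2 = 8; each union adds +2; each star adds +2
Total: 8 + 2 + 0 = 10 states


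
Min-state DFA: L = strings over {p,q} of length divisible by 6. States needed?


Track length mod 6: states 0..5, accept at 0
Minimal DFA: 6 states


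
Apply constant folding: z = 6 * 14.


6 * 14 = 84 at compile time
Optimized: z = 84


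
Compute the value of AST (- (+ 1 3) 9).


Evaluate inner: (+ 1 3) = 4
Evaluate root: (- 4 9) = -5
Result: -5


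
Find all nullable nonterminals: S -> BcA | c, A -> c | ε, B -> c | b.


A nonterminal is nullable iff some alternative derives ε (directly, or every symbol in it is nullable)
Nullable: {A}


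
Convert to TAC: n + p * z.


Break into single-operator statements:
t1 = p * z
t2 = n + t1


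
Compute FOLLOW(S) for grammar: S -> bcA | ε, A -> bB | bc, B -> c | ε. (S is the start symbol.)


$ ∈ FOLLOW(S). For each A -> αBβ: add FIRST(β)\{ε} to FOLLOW(B); if β nullable, add FOLLOW(A).
FOLLOW(S) = {$}


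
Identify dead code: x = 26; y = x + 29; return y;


x is read by y's definition; y is returned
No dead code


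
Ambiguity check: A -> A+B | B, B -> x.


precedence layered via separate nonterminal B: deterministic
Unambiguous


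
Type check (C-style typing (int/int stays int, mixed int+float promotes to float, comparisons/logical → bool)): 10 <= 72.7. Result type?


Operand types: int <= float
Rule: comparison yields bool
Result type: bool


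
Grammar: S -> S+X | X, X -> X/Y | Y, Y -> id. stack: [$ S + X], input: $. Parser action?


handle 'S+X' on top; lookahead ∈ FOLLOW(S) = {+, $}
Action: reduce (S -> S+X)


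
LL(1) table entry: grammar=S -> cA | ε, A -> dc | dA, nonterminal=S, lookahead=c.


For [S, c]: 'c' ∈ FIRST(cA)
Entry: S -> cA


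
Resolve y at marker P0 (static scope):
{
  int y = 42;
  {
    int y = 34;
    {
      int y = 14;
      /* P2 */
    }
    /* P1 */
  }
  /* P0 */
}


y declared in the same block as P0
y = 42


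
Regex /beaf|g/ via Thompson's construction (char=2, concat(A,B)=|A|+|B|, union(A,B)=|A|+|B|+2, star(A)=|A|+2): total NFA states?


Syntax tree has 5 char leaf(s), 1 union(s), 0 star(s)
chars contribute 5×2 = 10; each union adds +2; each star adds +2
Total: 10 + 2 + 0 = 12 states


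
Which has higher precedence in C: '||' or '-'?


'-' is additive (level 9); '||' is logical OR (level 1)
Higher level binds tighter
'-' has higher precedence than '||'


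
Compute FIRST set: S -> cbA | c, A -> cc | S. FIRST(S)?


Per alternative of S: FIRST(cbA) = {c}; FIRST(c) = {c}
FIRST(S) = {c}


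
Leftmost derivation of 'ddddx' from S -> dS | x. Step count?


Derivation: S => dS => ddS => dddS => ddddS => ddddx
Steps: 5


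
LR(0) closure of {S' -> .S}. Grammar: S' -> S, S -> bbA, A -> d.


Start: S' -> .S
For each item with dot before a nonterminal B, add B -> .γ for every B-production
Closure: [S' -> .S, S -> .bbA]


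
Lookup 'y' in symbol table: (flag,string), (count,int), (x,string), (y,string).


Lookup 'y' → type string


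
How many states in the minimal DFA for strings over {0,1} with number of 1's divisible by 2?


Track (count of 1) mod 2: states 0..1, accept at 0
Minimal DFA: 2 states


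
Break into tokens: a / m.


Scan left to right, longest-match per lexeme
Tokens: ID(a), OP(/), ID(m)


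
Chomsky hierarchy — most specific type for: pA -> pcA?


LHS has context (more than one symbol) and |LHS| ≤ |RHS|
Classification: Type 1 (Context-Sensitive)


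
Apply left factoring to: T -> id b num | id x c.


Common prefix: 'id'
Factored: T -> id T', T' -> b num | x c


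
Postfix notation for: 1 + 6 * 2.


* has higher precedence, evaluate 6*2 first
Postfix: 1 6 2 * +


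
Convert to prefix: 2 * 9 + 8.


left-to-right (same/higher precedence on left): tree is (+ (* 2 9) 8)
Prefix: + * 2 9 8


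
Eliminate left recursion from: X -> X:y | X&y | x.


Left-recursive alternatives: X:y, X&y; non-recursive: x
Introduce X': X -> xX', X' -> :yX' | &yX' | ε


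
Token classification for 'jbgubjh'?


Pattern: letter/underscore followed by alphanumerics, not a keyword
Type: IDENTIFIER


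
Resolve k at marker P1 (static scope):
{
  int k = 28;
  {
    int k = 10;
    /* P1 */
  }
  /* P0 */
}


k declared in the same block as P1
k = 10


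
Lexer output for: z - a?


Scan left to right, longest-match per lexeme
Tokens: ID(z), OP(-), ID(a)


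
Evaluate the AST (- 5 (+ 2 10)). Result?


Evaluate inner: (+ 2 10) = 12
Evaluate root: (- 5 12) = -7
Result: -7


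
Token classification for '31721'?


Pattern: digits only
Type: INTEGER_LITERAL


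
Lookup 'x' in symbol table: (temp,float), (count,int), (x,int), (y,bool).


Lookup 'x' → type int


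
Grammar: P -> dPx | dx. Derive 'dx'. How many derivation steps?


Derivation: P => dx
Steps: 1


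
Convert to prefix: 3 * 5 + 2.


left-to-right (same/higher precedence on left): tree is (+ (* 3 5) 2)
Prefix: + * 3 5 2


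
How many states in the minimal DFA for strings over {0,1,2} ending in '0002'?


Track the longest suffix of input matching a prefix of '0002': 5 classes (prefixes of length 0..4)
Minimal DFA: 5 states


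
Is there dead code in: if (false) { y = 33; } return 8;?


condition is constant false, so the whole block is unreachable
Dead: 'if (false) { y = 33; }'


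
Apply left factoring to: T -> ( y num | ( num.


Common prefix: '('
Factored: T -> ( T', T' -> y num | num


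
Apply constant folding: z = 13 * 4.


13 * 4 = 52 at compile time
Optimized: z = 52


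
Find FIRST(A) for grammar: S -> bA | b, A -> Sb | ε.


Per alternative of A: FIRST(Sb) = {b}; FIRST(ε) = {ε}
FIRST(A) = {b, ε}


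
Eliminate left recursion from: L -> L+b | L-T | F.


Left-recursive alternatives: L+b, L-T; non-recursive: F
Introduce L': L -> FL', L' -> +bL' | -TL' | ε


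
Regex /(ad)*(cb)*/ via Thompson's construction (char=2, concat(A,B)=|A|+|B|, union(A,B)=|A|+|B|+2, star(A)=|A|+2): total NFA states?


Syntax tree has 4 char leaf(s), 0 union(s), 2 star(s)
chars contribute 4×2 = 8; each union adds +2; each star adds +2
Total: 8 + 0 + 4 = 12 states


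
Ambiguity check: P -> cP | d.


right-linear, alternatives start with distinct terminals 'c' vs 'd': unique leftmost derivation
Unambiguous


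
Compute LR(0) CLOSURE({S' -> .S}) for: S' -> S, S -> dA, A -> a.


Start: S' -> .S
For each item with dot before a nonterminal B, add B -> .γ for every B-production
Closure: [S' -> .S, S -> .dA]


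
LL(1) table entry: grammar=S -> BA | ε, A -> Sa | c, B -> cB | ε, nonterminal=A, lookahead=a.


For [A, a]: 'a' ∈ FIRST(Sa)
Entry: A -> Sa


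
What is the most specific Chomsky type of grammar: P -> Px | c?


Left-linear: every RHS is a terminal or one nonterminal followed by a terminal
Classification: Type 3 (Regular)


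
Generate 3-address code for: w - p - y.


Break into single-operator statements:
t1 = w - p
t2 = t1 - y


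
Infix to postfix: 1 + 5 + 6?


Left to right (same or higher precedence on left)
Postfix: 1 5 + 6 +


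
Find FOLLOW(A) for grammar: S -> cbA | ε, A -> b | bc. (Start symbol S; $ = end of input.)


$ ∈ FOLLOW(S). For each A -> αBβ: add FIRST(β)\{ε} to FOLLOW(B); if β nullable, add FOLLOW(A).
FOLLOW(A) = {$}


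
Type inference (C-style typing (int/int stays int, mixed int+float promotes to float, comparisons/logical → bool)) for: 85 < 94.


Operand types: int < int
Rule: comparison yields bool
Result type: bool


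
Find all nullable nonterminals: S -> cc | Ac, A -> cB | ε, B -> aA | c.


A nonterminal is nullable iff some alternative derives ε (directly, or every symbol in it is nullable)
Nullable: {A}


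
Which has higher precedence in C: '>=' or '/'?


'/' is multiplicative (level 10); '>=' is relational (level 7)
Higher level binds tighter
'/' has higher precedence than '>='


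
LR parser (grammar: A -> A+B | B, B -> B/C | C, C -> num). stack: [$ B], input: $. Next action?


lookahead ∉ {/} so B won't extend; reduce A -> B
Action: reduce (A -> B)


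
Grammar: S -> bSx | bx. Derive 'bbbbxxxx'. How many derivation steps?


Derivation: S => bSx => bbSxx => bbbSxxx => bbbbxxxx
Steps: 4


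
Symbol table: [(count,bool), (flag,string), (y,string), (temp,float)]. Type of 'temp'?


Lookup 'temp' → type float


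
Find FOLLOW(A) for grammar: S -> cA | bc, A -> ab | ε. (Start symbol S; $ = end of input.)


$ ∈ FOLLOW(S). For each A -> αBβ: add FIRST(β)\{ε} to FOLLOW(B); if β nullable, add FOLLOW(A).
FOLLOW(A) = {$}


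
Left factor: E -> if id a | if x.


Common prefix: 'if'
Factored: E -> if E', E' -> id a | x


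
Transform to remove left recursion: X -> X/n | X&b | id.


Left-recursive alternatives: X/n, X&b; non-recursive: id
Introduce X': X -> idX', X' -> /nX' | &bX' | ε


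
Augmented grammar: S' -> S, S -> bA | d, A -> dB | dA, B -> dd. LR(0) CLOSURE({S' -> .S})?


Start: S' -> .S
For each item with dot before a nonterminal B, add B -> .γ for every B-production
Closure: [S' -> .S, S -> .bA, S -> .d]


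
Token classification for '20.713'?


Pattern: digits with a decimal point
Type: FLOAT_LITERAL


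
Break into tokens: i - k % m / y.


Scan left to right, longest-match per lexeme
Tokens: ID(i), OP(-), ID(k), OP(%), ID(m), OP(/), ID(y)


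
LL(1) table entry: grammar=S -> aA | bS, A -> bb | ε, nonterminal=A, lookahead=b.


For [A, b]: 'b' ∈ FIRST(bb)
Entry: A -> bb


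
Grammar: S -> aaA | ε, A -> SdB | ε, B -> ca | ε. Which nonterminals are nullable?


A nonterminal is nullable iff some alternative derives ε (directly, or every symbol in it is nullable)
Nullable: {A, B, S}


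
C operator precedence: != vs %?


'%' is multiplicative (level 10); '!=' is equality (level 6)
Higher level binds tighter
'%' has higher precedence than '!='


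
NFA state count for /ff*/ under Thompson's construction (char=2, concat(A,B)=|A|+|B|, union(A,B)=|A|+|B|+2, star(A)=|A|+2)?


Syntax tree has 2 char leaf(s), 0 union(s), 1 star(s)
chars contribute 2×2 = 4; each union adds +2; each star adds +2
Total: 4 + 0 + 2 = 6 states


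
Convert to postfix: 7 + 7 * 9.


* has higher precedence, evaluate 7*9 first
Postfix: 7 7 9 * +


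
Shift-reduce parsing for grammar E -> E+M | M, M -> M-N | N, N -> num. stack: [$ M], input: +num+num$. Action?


lookahead ∉ {-} so M won't extend; reduce E -> M
Action: reduce (E -> M)


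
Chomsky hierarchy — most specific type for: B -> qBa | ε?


Single nonterminal LHS, but q^n a^n is not regular
Classification: Type 2 (Context-Free)


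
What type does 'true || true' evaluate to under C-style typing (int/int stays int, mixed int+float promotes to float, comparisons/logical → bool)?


Operand types: bool || bool
Rule: logical operators take bool operands and yield bool
Result type: bool


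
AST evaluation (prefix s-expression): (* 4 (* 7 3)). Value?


Evaluate inner: (* 7 3) = 21
Evaluate root: (* 4 21) = 84
Result: 84


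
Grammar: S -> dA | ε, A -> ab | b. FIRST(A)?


Per alternative of A: FIRST(ab) = {a}; FIRST(b) = {b}
FIRST(A) = {a, b}


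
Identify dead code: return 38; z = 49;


statement follows a return and is unreachable
Dead: 'z = 49'


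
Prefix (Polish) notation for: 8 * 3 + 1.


left-to-right (same/higher precedence on left): tree is (+ (* 8 3) 1)
Prefix: + * 8 3 1


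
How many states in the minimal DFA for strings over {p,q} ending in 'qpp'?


Track the longest suffix of input matching a prefix of 'qpp': 4 classes (prefixes of length 0..3)
Minimal DFA: 4 states


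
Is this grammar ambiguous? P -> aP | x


right-linear, alternatives start with distinct terminals 'a' vs 'x': unique leftmost derivation
Unambiguous


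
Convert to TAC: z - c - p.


Break into single-operator statements:
t1 = z - c
t2 = t1 - p


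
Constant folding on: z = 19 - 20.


19 - 20 = -1 at compile time
Optimized: z = -1


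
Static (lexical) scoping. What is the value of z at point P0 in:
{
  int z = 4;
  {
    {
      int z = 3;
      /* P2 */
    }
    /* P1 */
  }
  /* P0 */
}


z declared in the same block as P0
z = 4


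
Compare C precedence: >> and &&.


'>>' is shift (level 8); '&&' is logical AND (level 2)
Higher level binds tighter
'>>' has higher precedence than '&&'


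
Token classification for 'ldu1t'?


Pattern: letter/underscore followed by alphanumerics, not a keyword
Type: IDENTIFIER


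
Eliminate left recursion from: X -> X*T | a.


Left-recursive alternatives: X*T; non-recursive: a
Introduce X': X -> aX', X' -> *TX' | ε


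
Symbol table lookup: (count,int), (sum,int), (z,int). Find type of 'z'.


Lookup 'z' → type int


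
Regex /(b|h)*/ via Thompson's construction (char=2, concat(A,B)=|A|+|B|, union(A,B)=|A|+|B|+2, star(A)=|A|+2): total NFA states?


Syntax tree has 2 char leaf(s), 1 union(s), 1 star(s)
chars contribute 2×2 = 4; each union adds +2; each star adds +2
Total: 4 + 2 + 2 = 8 states


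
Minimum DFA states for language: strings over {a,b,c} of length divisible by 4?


Track length mod 4: states 0..3, accept at 0
Minimal DFA: 4 states


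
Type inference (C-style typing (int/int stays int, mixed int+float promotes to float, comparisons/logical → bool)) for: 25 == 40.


Operand types: int == int
Rule: comparison yields bool
Result type: bool


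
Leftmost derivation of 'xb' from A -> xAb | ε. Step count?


Derivation: A => xAb => xb
Steps: 2


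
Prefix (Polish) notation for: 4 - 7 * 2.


'*' binds tighter: tree is (- 4 (* 7 2))
Prefix: - 4 * 7 2


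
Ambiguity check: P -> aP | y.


right-linear, alternatives start with distinct terminals 'a' vs 'y': unique leftmost derivation
Unambiguous


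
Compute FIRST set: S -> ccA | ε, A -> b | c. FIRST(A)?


Per alternative of A: FIRST(b) = {b}; FIRST(c) = {c}
FIRST(A) = {b, c}


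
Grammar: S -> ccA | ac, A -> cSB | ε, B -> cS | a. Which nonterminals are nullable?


A nonterminal is nullable iff some alternative derives ε (directly, or every symbol in it is nullable)
Nullable: {A}


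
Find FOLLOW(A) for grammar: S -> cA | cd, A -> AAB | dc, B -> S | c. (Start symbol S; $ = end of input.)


$ ∈ FOLLOW(S). For each A -> αBβ: add FIRST(β)\{ε} to FOLLOW(B); if β nullable, add FOLLOW(A).
FOLLOW(A) = {$, c, d}


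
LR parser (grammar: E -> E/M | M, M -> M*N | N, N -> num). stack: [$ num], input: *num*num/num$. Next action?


'num' on top is the handle for N -> num
Action: reduce (N -> num)


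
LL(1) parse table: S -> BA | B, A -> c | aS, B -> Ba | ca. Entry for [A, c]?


For [A, c]: 'c' ∈ FIRST(c)
Entry: A -> c


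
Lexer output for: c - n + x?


Scan left to right, longest-match per lexeme
Tokens: ID(c), OP(-), ID(n), OP(+), ID(x)


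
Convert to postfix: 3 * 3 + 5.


Left to right (same or higher precedence on left)
Postfix: 3 3 * 5 +


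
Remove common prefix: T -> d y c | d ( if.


Common prefix: 'd'
Factored: T -> d T', T' -> y c | ( if


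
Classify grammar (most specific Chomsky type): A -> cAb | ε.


Single nonterminal LHS, but c^n b^n is not regular
Classification: Type 2 (Context-Free)


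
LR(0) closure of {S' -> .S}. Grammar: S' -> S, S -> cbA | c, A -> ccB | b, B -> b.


Start: S' -> .S
For each item with dot before a nonterminal B, add B -> .γ for every B-production
Closure: [S' -> .S, S -> .cbA, S -> .c]


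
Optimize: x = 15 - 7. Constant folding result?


15 - 7 = 8 at compile time
Optimized: x = 8


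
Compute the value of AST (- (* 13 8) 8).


Evaluate inner: (* 13 8) = 104
Evaluate root: (- 104 8) = 96
Result: 96


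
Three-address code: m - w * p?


Break into single-operator statements:
t1 = w * p
t2 = m - t1


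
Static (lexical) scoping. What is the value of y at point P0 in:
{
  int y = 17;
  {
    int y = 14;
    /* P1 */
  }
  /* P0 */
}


y declared in the same block as P0
y = 17


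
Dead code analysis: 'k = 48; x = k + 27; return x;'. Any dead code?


k is read by x's definition; x is returned
No dead code


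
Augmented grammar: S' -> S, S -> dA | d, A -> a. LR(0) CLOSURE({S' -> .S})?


Start: S' -> .S
For each item with dot before a nonterminal B, add B -> .γ for every B-production
Closure: [S' -> .S, S -> .dA, S -> .d]


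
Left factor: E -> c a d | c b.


Common prefix: 'c'
Factored: E -> c E', E' -> a d | b


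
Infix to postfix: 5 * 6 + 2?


Left to right (same or higher precedence on left)
Postfix: 5 6 * 2 +


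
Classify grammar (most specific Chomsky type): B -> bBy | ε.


Single nonterminal LHS, but b^n y^n is not regular
Classification: Type 2 (Context-Free)


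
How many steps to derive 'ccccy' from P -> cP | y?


Derivation: P => cP => ccP => cccP => ccccP => ccccy
Steps: 5


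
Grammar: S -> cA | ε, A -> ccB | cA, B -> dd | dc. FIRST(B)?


Per alternative of B: FIRST(dd) = {d}; FIRST(dc) = {d}
FIRST(B) = {d}


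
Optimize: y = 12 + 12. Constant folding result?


12 + 12 = 24 at compile time
Optimized: y = 24


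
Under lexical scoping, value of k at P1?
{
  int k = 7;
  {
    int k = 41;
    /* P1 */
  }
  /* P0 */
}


k declared in the same block as P1
k = 41


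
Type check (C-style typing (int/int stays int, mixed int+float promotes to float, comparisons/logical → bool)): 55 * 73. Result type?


Operand types: int * int
Rule: mixed int/float promotes to float; int/int stays int
Result type: int


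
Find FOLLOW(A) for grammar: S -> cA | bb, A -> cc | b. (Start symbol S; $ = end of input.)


$ ∈ FOLLOW(S). For each A -> αBβ: add FIRST(β)\{ε} to FOLLOW(B); if β nullable, add FOLLOW(A).
FOLLOW(A) = {$}


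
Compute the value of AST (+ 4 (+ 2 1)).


Evaluate inner: (+ 2 1) = 3
Evaluate root: (+ 4 3) = 7
Result: 7


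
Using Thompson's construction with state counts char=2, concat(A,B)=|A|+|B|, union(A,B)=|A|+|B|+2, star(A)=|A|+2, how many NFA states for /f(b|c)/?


Syntax tree has 3 char leaf(s), 1 union(s), 0 star(s)
chars contribute 3×2 = 6; each union adds +2; each star adds +2
Total: 6 + 2 + 0 = 8 states


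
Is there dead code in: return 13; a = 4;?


statement follows a return and is unreachable
Dead: 'a = 4'


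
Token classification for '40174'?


Pattern: digits only
Type: INTEGER_LITERAL


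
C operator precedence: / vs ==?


'/' is multiplicative (level 10); '==' is equality (level 6)
Higher level binds tighter
'/' has higher precedence than '=='


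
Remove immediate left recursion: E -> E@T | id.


Left-recursive alternatives: E@T; non-recursive: id
Introduce E': E -> idE', E' -> @TE' | ε


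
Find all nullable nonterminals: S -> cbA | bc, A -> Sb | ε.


A nonterminal is nullable iff some alternative derives ε (directly, or every symbol in it is nullable)
Nullable: {A}


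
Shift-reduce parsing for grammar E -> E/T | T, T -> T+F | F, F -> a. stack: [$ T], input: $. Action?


lookahead ∉ {+} so T won't extend; reduce E -> T
Action: reduce (E -> T)


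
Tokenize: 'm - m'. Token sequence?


Scan left to right, longest-match per lexeme
Tokens: ID(m), OP(-), ID(m)


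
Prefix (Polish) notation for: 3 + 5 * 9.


'*' binds tighter: tree is (+ 3 (* 5 9))
Prefix: + 3 * 5 9


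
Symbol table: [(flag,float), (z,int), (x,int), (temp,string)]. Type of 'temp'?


Lookup 'temp' → type string


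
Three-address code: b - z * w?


Break into single-operator statements:
t1 = z * w
t2 = b - t1


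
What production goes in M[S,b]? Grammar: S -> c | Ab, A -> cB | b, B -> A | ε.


For [S, b]: 'b' ∈ FIRST(Ab)
Entry: S -> Ab


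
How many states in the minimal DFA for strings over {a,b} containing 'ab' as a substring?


KMP-style automaton: 2 progress states + 1 absorbing accept = 3
Minimal DFA: 3 states


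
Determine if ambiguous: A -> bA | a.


right-linear, alternatives start with distinct terminals 'b' vs 'a': unique leftmost derivation
Unambiguous


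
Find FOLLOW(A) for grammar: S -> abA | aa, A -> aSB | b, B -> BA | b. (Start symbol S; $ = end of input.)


$ ∈ FOLLOW(S). For each A -> αBβ: add FIRST(β)\{ε} to FOLLOW(B); if β nullable, add FOLLOW(A).
FOLLOW(A) = {$, a, b}


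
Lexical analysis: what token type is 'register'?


Pattern: reserved word
Type: KEYWORD


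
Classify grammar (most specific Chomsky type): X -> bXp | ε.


Single nonterminal LHS, but b^n p^n is not regular
Classification: Type 2 (Context-Free)


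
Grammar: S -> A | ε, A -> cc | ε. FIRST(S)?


Per alternative of S: FIRST(A) = {c, ε}; FIRST(ε) = {ε}
FIRST(S) = {c, ε}


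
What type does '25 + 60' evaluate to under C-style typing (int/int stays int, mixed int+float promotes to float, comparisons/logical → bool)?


Operand types: int + int
Rule: mixed int/float promotes to float; int/int stays int
Result type: int


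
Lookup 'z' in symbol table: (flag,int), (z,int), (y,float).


Lookup 'z' → type int


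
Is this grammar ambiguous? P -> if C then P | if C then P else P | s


dangling else: 'if C then if C then s else s' parses two ways
Ambiguous


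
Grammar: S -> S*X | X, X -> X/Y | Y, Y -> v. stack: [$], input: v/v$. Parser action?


no handle on stack; shift 'v'
Action: shift


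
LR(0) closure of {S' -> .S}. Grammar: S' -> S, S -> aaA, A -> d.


Start: S' -> .S
For each item with dot before a nonterminal B, add B -> .γ for every B-production
Closure: [S' -> .S, S -> .aaA]


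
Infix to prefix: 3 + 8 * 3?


'*' binds tighter: tree is (+ 3 (* 8 3))
Prefix: + 3 * 8 3


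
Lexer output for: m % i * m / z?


Scan left to right, longest-match per lexeme
Tokens: ID(m), OP(%), ID(i), OP(*), ID(m), OP(/), ID(z)


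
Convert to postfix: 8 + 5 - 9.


Left to right (same or higher precedence on left)
Postfix: 8 5 + 9 -


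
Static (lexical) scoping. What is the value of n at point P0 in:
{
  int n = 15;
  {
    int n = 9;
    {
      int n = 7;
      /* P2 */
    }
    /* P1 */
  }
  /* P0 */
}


n declared in the same block as P0
n = 15


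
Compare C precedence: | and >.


'>' is relational (level 7); '|' is bitwise OR (level 3)
Higher level binds tighter
'>' has higher precedence than '|'


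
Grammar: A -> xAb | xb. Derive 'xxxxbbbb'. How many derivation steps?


Derivation: A => xAb => xxAbb => xxxAbbb => xxxxbbbb
Steps: 4


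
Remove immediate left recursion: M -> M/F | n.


Left-recursive alternatives: M/F; non-recursive: n
Introduce M': M -> nM', M' -> /FM' | ε


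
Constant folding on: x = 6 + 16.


6 + 16 = 22 at compile time
Optimized: x = 22


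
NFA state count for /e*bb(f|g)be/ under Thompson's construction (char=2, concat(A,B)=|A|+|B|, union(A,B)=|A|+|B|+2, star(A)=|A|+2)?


Syntax tree has 7 char leaf(s), 1 union(s), 1 star(s)
chars contribute 7×2 = 14; each union adds +2; each star adds +2
Total: 14 + 2 + 2 = 18 states


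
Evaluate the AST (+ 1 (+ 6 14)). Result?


Evaluate inner: (+ 6 14) = 20
Evaluate root: (+ 1 20) = 21
Result: 21


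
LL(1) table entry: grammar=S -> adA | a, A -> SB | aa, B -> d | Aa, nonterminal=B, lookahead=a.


For [B, a]: 'a' ∈ FIRST(Aa)
Entry: B -> Aa


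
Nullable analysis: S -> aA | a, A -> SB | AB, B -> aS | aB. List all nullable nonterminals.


A nonterminal is nullable iff some alternative derives ε (directly, or every symbol in it is nullable)
Nullable: {}


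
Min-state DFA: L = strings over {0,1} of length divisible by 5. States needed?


Track length mod 5: states 0..4, accept at 0
Minimal DFA: 5 states


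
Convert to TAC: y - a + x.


Break into single-operator statements:
t1 = y - a
t2 = t1 + x


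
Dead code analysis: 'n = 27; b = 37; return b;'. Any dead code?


n is assigned but never read
Dead: 'n = 27'


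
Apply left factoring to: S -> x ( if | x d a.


Common prefix: 'x'
Factored: S -> x S', S' -> ( if | d a


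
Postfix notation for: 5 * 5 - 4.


Left to right (same or higher precedence on left)
Postfix: 5 5 * 4 -


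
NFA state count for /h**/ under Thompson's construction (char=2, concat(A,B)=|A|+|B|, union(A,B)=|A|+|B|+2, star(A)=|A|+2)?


Syntax tree has 1 char leaf(s), 0 union(s), 2 star(s)
chars contribute 1×2 = 2; each union adds +2; each star adds +2
Total: 2 + 0 + 4 = 6 states


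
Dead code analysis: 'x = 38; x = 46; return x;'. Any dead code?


first assignment to x is overwritten before any read
Dead: 'x = 38'


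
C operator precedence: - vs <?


'-' is additive (level 9); '<' is relational (level 7)
Higher level binds tighter
'-' has higher precedence than '<'


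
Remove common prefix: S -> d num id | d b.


Common prefix: 'd'
Factored: S -> d S', S' -> num id | b


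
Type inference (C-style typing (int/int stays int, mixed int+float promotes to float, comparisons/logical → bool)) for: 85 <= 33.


Operand types: int <= int
Rule: comparison yields bool
Result type: bool


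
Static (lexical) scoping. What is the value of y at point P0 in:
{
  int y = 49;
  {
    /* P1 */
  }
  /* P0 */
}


y declared in the same block as P0
y = 49


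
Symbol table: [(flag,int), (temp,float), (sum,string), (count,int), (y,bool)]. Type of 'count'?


Lookup 'count' → type int


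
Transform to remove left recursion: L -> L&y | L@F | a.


Left-recursive alternatives: L&y, L@F; non-recursive: a
Introduce L': L -> aL', L' -> &yL' | @FL' | ε


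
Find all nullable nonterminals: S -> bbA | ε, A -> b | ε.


A nonterminal is nullable iff some alternative derives ε (directly, or every symbol in it is nullable)
Nullable: {A, S}


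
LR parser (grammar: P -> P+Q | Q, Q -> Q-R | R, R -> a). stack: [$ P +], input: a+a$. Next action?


no handle ('P+' is not any RHS); shift 'a'
Action: shift


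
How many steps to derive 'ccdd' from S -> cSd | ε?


Derivation: S => cSd => ccSdd => ccdd
Steps: 3


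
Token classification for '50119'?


Pattern: digits only
Type: INTEGER_LITERAL


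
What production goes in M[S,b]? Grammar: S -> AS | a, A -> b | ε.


For [S, b]: 'b' ∈ FIRST(AS)
Entry: S -> AS


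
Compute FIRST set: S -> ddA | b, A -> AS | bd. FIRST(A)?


Per alternative of A: FIRST(AS) = {b}; FIRST(bd) = {b}
FIRST(A) = {b}


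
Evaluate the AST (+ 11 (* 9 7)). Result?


Evaluate inner: (* 9 7) = 63
Evaluate root: (+ 11 63) = 74
Result: 74


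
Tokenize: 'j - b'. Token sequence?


Scan left to right, longest-match per lexeme
Tokens: ID(j), OP(-), ID(b)


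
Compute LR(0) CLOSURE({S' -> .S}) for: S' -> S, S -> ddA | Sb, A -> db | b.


Start: S' -> .S
For each item with dot before a nonterminal B, add B -> .γ for every B-production
Closure: [S' -> .S, S -> .ddA, S -> .Sb]


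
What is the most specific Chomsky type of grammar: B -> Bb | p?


Left-linear: every RHS is a terminal or one nonterminal followed by a terminal
Classification: Type 3 (Regular)


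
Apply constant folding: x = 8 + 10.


8 + 10 = 18 at compile time
Optimized: x = 18


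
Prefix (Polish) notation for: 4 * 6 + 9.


left-to-right (same/higher precedence on left): tree is (+ (* 4 6) 9)
Prefix: + * 4 6 9


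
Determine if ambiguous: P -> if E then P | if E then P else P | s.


dangling else: 'if E then if E then s else s' parses two ways
Ambiguous


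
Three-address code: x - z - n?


Break into single-operator statements:
t1 = x - z
t2 = t1 - n
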